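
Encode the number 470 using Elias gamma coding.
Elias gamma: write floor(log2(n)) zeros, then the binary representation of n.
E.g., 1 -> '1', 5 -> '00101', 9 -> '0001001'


num_bits = floor(log2(470)) + 1 = 9
leading_zeros = num_bits - 1 = 8
binary(470) = 111010110

Elias gamma(470) = '00000000' + '111010110' = 00000000111010110 (17 bits)


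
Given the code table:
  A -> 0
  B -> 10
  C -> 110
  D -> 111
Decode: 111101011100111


Decoding:
111 -> D
10 -> B
10 -> B
111 -> D
0 -> A
0 -> A
111 -> D


Result: DBBDAAD


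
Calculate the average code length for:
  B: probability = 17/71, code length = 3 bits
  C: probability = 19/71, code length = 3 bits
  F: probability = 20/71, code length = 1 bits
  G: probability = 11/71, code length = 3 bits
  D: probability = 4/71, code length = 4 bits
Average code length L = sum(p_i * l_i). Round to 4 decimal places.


Weighted contributions p_i * l_i:
  B: (17/71) * 3 = 51/71
  C: (19/71) * 3 = 57/71
  F: (20/71) * 1 = 20/71
  G: (11/71) * 3 = 33/71
  D: (4/71) * 4 = 16/71
Sum = (51 + 57 + 20 + 33 + 16)/71 = 177/71

L = 177/71 = 2.4930 bits/symbol


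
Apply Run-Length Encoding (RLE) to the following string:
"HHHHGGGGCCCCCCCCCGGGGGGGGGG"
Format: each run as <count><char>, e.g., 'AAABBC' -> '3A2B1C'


Scanning runs left to right:
  i=0: run of 'H' x 4 -> '4H'
  i=4: run of 'G' x 4 -> '4G'
  i=8: run of 'C' x 9 -> '9C'
  i=17: run of 'G' x 10 -> '10G'

RLE = 4H4G9C10G


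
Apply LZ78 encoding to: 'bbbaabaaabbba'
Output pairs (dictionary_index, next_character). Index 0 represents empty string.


LZ78 encoding steps:
Dictionary: {0: ''}
Step 1: w='' (idx 0), next='b' -> output (0, 'b'), add 'b' as idx 1
Step 2: w='b' (idx 1), next='b' -> output (1, 'b'), add 'bb' as idx 2
Step 3: w='' (idx 0), next='a' -> output (0, 'a'), add 'a' as idx 3
Step 4: w='a' (idx 3), next='b' -> output (3, 'b'), add 'ab' as idx 4
Step 5: w='a' (idx 3), next='a' -> output (3, 'a'), add 'aa' as idx 5
Step 6: w='ab' (idx 4), next='b' -> output (4, 'b'), add 'abb' as idx 6
Step 7: w='b' (idx 1), next='a' -> output (1, 'a'), add 'ba' as idx 7


Encoded: [(0, 'b'), (1, 'b'), (0, 'a'), (3, 'b'), (3, 'a'), (4, 'b'), (1, 'a')]


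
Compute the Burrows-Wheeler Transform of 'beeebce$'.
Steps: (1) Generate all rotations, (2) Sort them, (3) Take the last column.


Rotations (sorted):
  0: $beeebce -> last char: e
  1: bce$beee -> last char: e
  2: beeebce$ -> last char: $
  3: ce$beeeb -> last char: b
  4: e$beeebc -> last char: c
  5: ebce$bee -> last char: e
  6: eebce$be -> last char: e
  7: eeebce$b -> last char: b


BWT = ee$bceeb


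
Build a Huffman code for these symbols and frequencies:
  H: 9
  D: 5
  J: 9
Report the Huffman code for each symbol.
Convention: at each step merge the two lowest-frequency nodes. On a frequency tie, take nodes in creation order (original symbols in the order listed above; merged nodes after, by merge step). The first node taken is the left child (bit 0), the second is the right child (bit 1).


Huffman tree construction:
Step 1: Merge D(5) + H(9) = 14
Step 2: Merge J(9) + (D+H)(14) = 23
Read each symbol's code off the tree from the root (left child = 0, right child = 1).

Codes:
  H: 11 (length 2)
  D: 10 (length 2)
  J: 0 (length 1)
Average code length: 37/23 = 1.6087 bits/symbol


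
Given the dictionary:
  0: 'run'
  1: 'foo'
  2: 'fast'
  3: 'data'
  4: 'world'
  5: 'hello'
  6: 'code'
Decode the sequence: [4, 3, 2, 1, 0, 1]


Look up each index in the dictionary:
  4 -> 'world'
  3 -> 'data'
  2 -> 'fast'
  1 -> 'foo'
  0 -> 'run'
  1 -> 'foo'

Decoded: "world data fast foo run foo"


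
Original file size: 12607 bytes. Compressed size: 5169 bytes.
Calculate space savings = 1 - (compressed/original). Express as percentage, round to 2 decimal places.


ratio = compressed/original = 5169/12607 = 0.41001
savings = 1 - ratio = 1 - 0.41001 = 0.58999
as a percentage: 0.58999 * 100 = 59.0%

Space savings = 1 - 5169/12607 = 59.0%


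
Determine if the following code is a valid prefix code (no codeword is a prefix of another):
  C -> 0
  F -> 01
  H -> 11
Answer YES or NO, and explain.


Checking each pair (does one codeword prefix another?):
  C='0' vs F='01': prefix -- VIOLATION

NO -- this is NOT a valid prefix code. C (0) is a prefix of F (01).


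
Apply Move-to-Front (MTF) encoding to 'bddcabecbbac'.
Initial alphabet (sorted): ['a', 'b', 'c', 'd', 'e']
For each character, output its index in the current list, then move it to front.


MTF encoding:
'b': index 1 in ['a', 'b', 'c', 'd', 'e'] -> ['b', 'a', 'c', 'd', 'e']
'd': index 3 in ['b', 'a', 'c', 'd', 'e'] -> ['d', 'b', 'a', 'c', 'e']
'd': index 0 in ['d', 'b', 'a', 'c', 'e'] -> ['d', 'b', 'a', 'c', 'e']
'c': index 3 in ['d', 'b', 'a', 'c', 'e'] -> ['c', 'd', 'b', 'a', 'e']
'a': index 3 in ['c', 'd', 'b', 'a', 'e'] -> ['a', 'c', 'd', 'b', 'e']
'b': index 3 in ['a', 'c', 'd', 'b', 'e'] -> ['b', 'a', 'c', 'd', 'e']
'e': index 4 in ['b', 'a', 'c', 'd', 'e'] -> ['e', 'b', 'a', 'c', 'd']
'c': index 3 in ['e', 'b', 'a', 'c', 'd'] -> ['c', 'e', 'b', 'a', 'd']
'b': index 2 in ['c', 'e', 'b', 'a', 'd'] -> ['b', 'c', 'e', 'a', 'd']
'b': index 0 in ['b', 'c', 'e', 'a', 'd'] -> ['b', 'c', 'e', 'a', 'd']
'a': index 3 in ['b', 'c', 'e', 'a', 'd'] -> ['a', 'b', 'c', 'e', 'd']
'c': index 2 in ['a', 'b', 'c', 'e', 'd'] -> ['c', 'a', 'b', 'e', 'd']


Output: [1, 3, 0, 3, 3, 3, 4, 3, 2, 0, 3, 2]


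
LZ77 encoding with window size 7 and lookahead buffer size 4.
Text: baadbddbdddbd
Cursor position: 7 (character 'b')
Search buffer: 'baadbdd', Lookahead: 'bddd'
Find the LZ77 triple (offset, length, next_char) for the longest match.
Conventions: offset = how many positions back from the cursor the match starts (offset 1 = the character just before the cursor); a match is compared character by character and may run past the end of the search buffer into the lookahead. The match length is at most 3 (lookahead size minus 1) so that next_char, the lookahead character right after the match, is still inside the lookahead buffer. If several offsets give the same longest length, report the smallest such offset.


Try each offset into the search buffer:
  offset=1 (pos 6, char 'd'): match length 0
  offset=2 (pos 5, char 'd'): match length 0
  offset=3 (pos 4, char 'b'): match length 3
  offset=4 (pos 3, char 'd'): match length 0
  offset=5 (pos 2, char 'a'): match length 0
  offset=6 (pos 1, char 'a'): match length 0
  offset=7 (pos 0, char 'b'): match length 1
Longest match has length 3 at offset 3.
next_char = character at position 7 + 3 = 10 -> 'd'

Best match: offset=3, length=3 (matching 'bdd' starting at position 4)
LZ77 triple: (3, 3, 'd')


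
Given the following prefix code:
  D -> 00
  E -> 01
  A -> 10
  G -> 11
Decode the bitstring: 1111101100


Decoding step by step:
Bits 11 -> G
Bits 11 -> G
Bits 10 -> A
Bits 11 -> G
Bits 00 -> D


Decoded message: GGAGD


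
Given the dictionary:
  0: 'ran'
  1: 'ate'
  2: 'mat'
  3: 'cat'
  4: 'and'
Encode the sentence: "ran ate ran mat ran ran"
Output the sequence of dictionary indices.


Look up each word in the dictionary:
  'ran' -> 0
  'ate' -> 1
  'ran' -> 0
  'mat' -> 2
  'ran' -> 0
  'ran' -> 0

Encoded: [0, 1, 0, 2, 0, 0]


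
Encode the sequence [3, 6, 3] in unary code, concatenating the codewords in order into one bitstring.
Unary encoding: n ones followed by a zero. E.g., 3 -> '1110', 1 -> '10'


Encode each number as n ones followed by a terminating 0:
  3 -> 1110 (4 bits)
  6 -> 1111110 (7 bits)
  3 -> 1110 (4 bits)
Total length = 4 + 7 + 4 = 15 bits.

Unary([3, 6, 3]) = 111011111101110 (15 bits)


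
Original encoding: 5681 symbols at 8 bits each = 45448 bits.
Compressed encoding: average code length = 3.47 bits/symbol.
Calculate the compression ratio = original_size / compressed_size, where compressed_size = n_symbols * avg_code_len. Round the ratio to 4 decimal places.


original_size = n_symbols * orig_bits = 5681 * 8 = 45448 bits
compressed_size = n_symbols * avg_code_len = 5681 * 3.47 = 19713.07 bits
ratio = original_size / compressed_size = 45448 / 19713.07 = 2.3055

Compression ratio = 2.3055


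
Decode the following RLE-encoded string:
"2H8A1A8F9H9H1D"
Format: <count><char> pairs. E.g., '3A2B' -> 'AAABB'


Expanding each <count><char> pair:
  2H -> 'HH'
  8A -> 'AAAAAAAA'
  1A -> 'A'
  8F -> 'FFFFFFFF'
  9H -> 'HHHHHHHHH'
  9H -> 'HHHHHHHHH'
  1D -> 'D'

Decoded = HHAAAAAAAAAFFFFFFFFHHHHHHHHHHHHHHHHHHD


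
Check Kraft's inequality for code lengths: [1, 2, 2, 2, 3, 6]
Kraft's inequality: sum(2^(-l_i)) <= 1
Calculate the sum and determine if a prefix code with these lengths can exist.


Sum = 2^(-1) + 2^(-2) + 2^(-2) + 2^(-2) + 2^(-3) + 2^(-6)
    = 0.5 + 0.25 + 0.25 + 0.25 + 0.125 + 0.015625
    = 89/64 = 1.390625
Since 1.390625 > 1, Kraft's inequality is NOT satisfied.
A prefix code with these lengths CANNOT exist.

Kraft sum = 1.390625. Not satisfied.


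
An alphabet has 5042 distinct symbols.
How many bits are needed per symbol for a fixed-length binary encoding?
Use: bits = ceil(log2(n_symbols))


log2(5042) = 12.2998
Bracket: 2^12 = 4096 < 5042 <= 2^13 = 8192
So ceil(log2(5042)) = 13

bits = ceil(log2(5042)) = ceil(12.2998) = 13 bits


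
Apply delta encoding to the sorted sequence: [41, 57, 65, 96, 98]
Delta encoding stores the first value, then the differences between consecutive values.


First value: 41
Deltas:
  57 - 41 = 16
  65 - 57 = 8
  96 - 65 = 31
  98 - 96 = 2


Delta encoded: [41, 16, 8, 31, 2]


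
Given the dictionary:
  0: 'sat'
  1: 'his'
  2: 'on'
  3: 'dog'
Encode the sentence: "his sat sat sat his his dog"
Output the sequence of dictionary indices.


Look up each word in the dictionary:
  'his' -> 1
  'sat' -> 0
  'sat' -> 0
  'sat' -> 0
  'his' -> 1
  'his' -> 1
  'dog' -> 3

Encoded: [1, 0, 0, 0, 1, 1, 3]


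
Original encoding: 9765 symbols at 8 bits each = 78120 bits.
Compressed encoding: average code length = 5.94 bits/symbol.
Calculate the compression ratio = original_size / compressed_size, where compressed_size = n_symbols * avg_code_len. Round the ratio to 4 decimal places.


original_size = n_symbols * orig_bits = 9765 * 8 = 78120 bits
compressed_size = n_symbols * avg_code_len = 9765 * 5.94 = 58004.1 bits
ratio = original_size / compressed_size = 78120 / 58004.1 = 1.3468

Compression ratio = 1.3468


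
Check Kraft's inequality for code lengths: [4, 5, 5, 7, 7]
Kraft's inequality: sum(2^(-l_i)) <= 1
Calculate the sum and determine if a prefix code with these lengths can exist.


Sum = 2^(-4) + 2^(-5) + 2^(-5) + 2^(-7) + 2^(-7)
    = 0.0625 + 0.03125 + 0.03125 + 0.0078125 + 0.0078125
    = 18/128 = 0.140625
Since 0.140625 <= 1, Kraft's inequality IS satisfied.
A prefix code with these lengths CAN exist.

Kraft sum = 0.140625. Satisfied.


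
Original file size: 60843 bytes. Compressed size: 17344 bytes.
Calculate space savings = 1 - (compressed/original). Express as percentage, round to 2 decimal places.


ratio = compressed/original = 17344/60843 = 0.285062
savings = 1 - ratio = 1 - 0.285062 = 0.714938
as a percentage: 0.714938 * 100 = 71.49%

Space savings = 1 - 17344/60843 = 71.49%


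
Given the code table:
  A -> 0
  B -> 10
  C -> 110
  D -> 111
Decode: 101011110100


Decoding:
10 -> B
10 -> B
111 -> D
10 -> B
10 -> B
0 -> A


Result: BBDBBA


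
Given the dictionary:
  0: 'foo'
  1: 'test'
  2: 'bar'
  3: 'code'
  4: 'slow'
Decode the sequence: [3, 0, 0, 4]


Look up each index in the dictionary:
  3 -> 'code'
  0 -> 'foo'
  0 -> 'foo'
  4 -> 'slow'

Decoded: "code foo foo slow"


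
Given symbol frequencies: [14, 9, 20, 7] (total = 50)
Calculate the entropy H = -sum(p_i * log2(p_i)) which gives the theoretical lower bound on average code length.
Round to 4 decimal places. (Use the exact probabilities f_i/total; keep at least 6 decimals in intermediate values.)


Per-symbol terms -p_i * log2(p_i) with p_i = f_i/50:
  p = 14/50 = 0.280000: log2(p) = -1.836501, -p*log2(p) = 0.514220
  p = 9/50 = 0.180000: log2(p) = -2.473931, -p*log2(p) = 0.445308
  p = 20/50 = 0.400000: log2(p) = -1.321928, -p*log2(p) = 0.528771
  p = 7/50 = 0.140000: log2(p) = -2.836501, -p*log2(p) = 0.397110
H = 0.514220 + 0.445308 + 0.528771 + 0.397110 = 1.885409

H = 1.8854 bits/symbol


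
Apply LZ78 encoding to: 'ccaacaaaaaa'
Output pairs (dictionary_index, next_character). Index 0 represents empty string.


LZ78 encoding steps:
Dictionary: {0: ''}
Step 1: w='' (idx 0), next='c' -> output (0, 'c'), add 'c' as idx 1
Step 2: w='c' (idx 1), next='a' -> output (1, 'a'), add 'ca' as idx 2
Step 3: w='' (idx 0), next='a' -> output (0, 'a'), add 'a' as idx 3
Step 4: w='ca' (idx 2), next='a' -> output (2, 'a'), add 'caa' as idx 4
Step 5: w='a' (idx 3), next='a' -> output (3, 'a'), add 'aa' as idx 5
Step 6: w='aa' (idx 5), end of input -> output (5, '')


Encoded: [(0, 'c'), (1, 'a'), (0, 'a'), (2, 'a'), (3, 'a'), (5, '')]


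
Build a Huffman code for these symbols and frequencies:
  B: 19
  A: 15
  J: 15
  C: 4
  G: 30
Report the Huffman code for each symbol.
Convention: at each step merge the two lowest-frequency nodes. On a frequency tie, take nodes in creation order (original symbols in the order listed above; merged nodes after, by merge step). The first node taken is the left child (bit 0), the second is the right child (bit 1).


Huffman tree construction:
Step 1: Merge C(4) + A(15) = 19
Step 2: Merge J(15) + B(19) = 34
Step 3: Merge (C+A)(19) + G(30) = 49
Step 4: Merge (J+B)(34) + ((C+A)+G)(49) = 83
Read each symbol's code off the tree from the root (left child = 0, right child = 1).

Codes:
  B: 01 (length 2)
  A: 101 (length 3)
  J: 00 (length 2)
  C: 100 (length 3)
  G: 11 (length 2)
Average code length: 185/83 = 2.2289 bits/symbol


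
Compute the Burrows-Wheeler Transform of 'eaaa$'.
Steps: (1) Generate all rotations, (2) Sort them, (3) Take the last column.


Rotations (sorted):
  0: $eaaa -> last char: a
  1: a$eaa -> last char: a
  2: aa$ea -> last char: a
  3: aaa$e -> last char: e
  4: eaaa$ -> last char: $


BWT = aaae$


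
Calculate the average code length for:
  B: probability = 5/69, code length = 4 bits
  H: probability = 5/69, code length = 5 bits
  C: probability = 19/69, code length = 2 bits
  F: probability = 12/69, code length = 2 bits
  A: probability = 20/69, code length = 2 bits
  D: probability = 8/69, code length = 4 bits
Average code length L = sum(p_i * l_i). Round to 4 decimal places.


Weighted contributions p_i * l_i:
  B: (5/69) * 4 = 20/69
  H: (5/69) * 5 = 25/69
  C: (19/69) * 2 = 38/69
  F: (12/69) * 2 = 24/69
  A: (20/69) * 2 = 40/69
  D: (8/69) * 4 = 32/69
Sum = (20 + 25 + 38 + 24 + 40 + 32)/69 = 179/69

L = 179/69 = 2.5942 bits/symbol


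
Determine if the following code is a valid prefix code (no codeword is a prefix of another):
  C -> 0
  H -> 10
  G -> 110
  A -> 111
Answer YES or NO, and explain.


Checking each pair (does one codeword prefix another?):
  C='0' vs H='10': no prefix
  C='0' vs G='110': no prefix
  C='0' vs A='111': no prefix
  H='10' vs C='0': no prefix
  H='10' vs G='110': no prefix
  H='10' vs A='111': no prefix
  G='110' vs C='0': no prefix
  G='110' vs H='10': no prefix
  G='110' vs A='111': no prefix
  A='111' vs C='0': no prefix
  A='111' vs H='10': no prefix
  A='111' vs G='110': no prefix
No violation found over all pairs.

YES -- this is a valid prefix code. No codeword is a prefix of any other codeword.


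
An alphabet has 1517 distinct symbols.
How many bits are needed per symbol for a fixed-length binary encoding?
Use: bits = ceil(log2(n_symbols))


log2(1517) = 10.567
Bracket: 2^10 = 1024 < 1517 <= 2^11 = 2048
So ceil(log2(1517)) = 11

bits = ceil(log2(1517)) = ceil(10.567) = 11 bits


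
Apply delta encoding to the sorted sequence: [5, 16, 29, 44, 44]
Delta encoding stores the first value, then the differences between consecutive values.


First value: 5
Deltas:
  16 - 5 = 11
  29 - 16 = 13
  44 - 29 = 15
  44 - 44 = 0


Delta encoded: [5, 11, 13, 15, 0]


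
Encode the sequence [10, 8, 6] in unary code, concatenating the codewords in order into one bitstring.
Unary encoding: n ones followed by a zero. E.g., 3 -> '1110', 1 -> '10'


Encode each number as n ones followed by a terminating 0:
  10 -> 11111111110 (11 bits)
  8 -> 111111110 (9 bits)
  6 -> 1111110 (7 bits)
Total length = 11 + 9 + 7 = 27 bits.

Unary([10, 8, 6]) = 111111111101111111101111110 (27 bits)


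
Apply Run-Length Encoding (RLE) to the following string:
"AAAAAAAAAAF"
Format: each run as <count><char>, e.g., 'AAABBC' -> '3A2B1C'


Scanning runs left to right:
  i=0: run of 'A' x 10 -> '10A'
  i=10: run of 'F' x 1 -> '1F'

RLE = 10A1F


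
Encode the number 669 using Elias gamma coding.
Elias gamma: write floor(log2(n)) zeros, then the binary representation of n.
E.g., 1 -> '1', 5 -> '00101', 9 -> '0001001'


num_bits = floor(log2(669)) + 1 = 10
leading_zeros = num_bits - 1 = 9
binary(669) = 1010011101

Elias gamma(669) = '000000000' + '1010011101' = 0000000001010011101 (19 bits)


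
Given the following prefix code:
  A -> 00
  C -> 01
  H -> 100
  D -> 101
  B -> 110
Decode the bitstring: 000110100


Decoding step by step:
Bits 00 -> A
Bits 01 -> C
Bits 101 -> D
Bits 00 -> A


Decoded message: ACDA


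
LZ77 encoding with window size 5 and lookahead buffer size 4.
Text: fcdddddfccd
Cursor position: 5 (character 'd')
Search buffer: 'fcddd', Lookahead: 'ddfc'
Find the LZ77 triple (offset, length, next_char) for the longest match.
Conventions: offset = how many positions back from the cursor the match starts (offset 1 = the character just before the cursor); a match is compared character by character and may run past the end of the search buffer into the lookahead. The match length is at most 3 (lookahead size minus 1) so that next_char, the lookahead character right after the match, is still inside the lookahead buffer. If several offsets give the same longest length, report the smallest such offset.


Try each offset into the search buffer:
  offset=1 (pos 4, char 'd'): match length 2
  offset=2 (pos 3, char 'd'): match length 2
  offset=3 (pos 2, char 'd'): match length 2
  offset=4 (pos 1, char 'c'): match length 0
  offset=5 (pos 0, char 'f'): match length 0
Longest match has length 2, found at offsets 1, 2, 3; take the smallest, offset 1.
next_char = character at position 5 + 2 = 7 -> 'f'

Best match: offset=1, length=2 (matching 'dd' starting at position 4)
LZ77 triple: (1, 2, 'f')


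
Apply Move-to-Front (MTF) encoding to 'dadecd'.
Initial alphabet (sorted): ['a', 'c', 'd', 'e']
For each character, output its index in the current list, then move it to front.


MTF encoding:
'd': index 2 in ['a', 'c', 'd', 'e'] -> ['d', 'a', 'c', 'e']
'a': index 1 in ['d', 'a', 'c', 'e'] -> ['a', 'd', 'c', 'e']
'd': index 1 in ['a', 'd', 'c', 'e'] -> ['d', 'a', 'c', 'e']
'e': index 3 in ['d', 'a', 'c', 'e'] -> ['e', 'd', 'a', 'c']
'c': index 3 in ['e', 'd', 'a', 'c'] -> ['c', 'e', 'd', 'a']
'd': index 2 in ['c', 'e', 'd', 'a'] -> ['d', 'c', 'e', 'a']


Output: [2, 1, 1, 3, 3, 2]


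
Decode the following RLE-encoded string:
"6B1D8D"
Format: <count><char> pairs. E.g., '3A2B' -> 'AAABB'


Expanding each <count><char> pair:
  6B -> 'BBBBBB'
  1D -> 'D'
  8D -> 'DDDDDDDD'

Decoded = BBBBBBDDDDDDDDD


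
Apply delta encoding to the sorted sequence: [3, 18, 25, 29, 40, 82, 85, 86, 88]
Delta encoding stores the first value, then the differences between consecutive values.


First value: 3
Deltas:
  18 - 3 = 15
  25 - 18 = 7
  29 - 25 = 4
  40 - 29 = 11
  82 - 40 = 42
  85 - 82 = 3
  86 - 85 = 1
  88 - 86 = 2


Delta encoded: [3, 15, 7, 4, 11, 42, 3, 1, 2]


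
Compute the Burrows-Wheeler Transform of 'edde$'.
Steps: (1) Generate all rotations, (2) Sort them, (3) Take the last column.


Rotations (sorted):
  0: $edde -> last char: e
  1: dde$e -> last char: e
  2: de$ed -> last char: d
  3: e$edd -> last char: d
  4: edde$ -> last char: $


BWT = eedd$


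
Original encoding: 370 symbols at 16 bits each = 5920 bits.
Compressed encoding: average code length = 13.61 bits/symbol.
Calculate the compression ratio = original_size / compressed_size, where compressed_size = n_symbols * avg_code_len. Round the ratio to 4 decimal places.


original_size = n_symbols * orig_bits = 370 * 16 = 5920 bits
compressed_size = n_symbols * avg_code_len = 370 * 13.61 = 5035.7 bits
ratio = original_size / compressed_size = 5920 / 5035.7 = 1.1756

Compression ratio = 1.1756


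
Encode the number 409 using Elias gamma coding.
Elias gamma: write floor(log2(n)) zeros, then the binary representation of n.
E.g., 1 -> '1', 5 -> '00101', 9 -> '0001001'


num_bits = floor(log2(409)) + 1 = 9
leading_zeros = num_bits - 1 = 8
binary(409) = 110011001

Elias gamma(409) = '00000000' + '110011001' = 00000000110011001 (17 bits)


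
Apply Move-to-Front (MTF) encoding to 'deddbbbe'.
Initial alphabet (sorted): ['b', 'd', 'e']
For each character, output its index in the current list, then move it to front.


MTF encoding:
'd': index 1 in ['b', 'd', 'e'] -> ['d', 'b', 'e']
'e': index 2 in ['d', 'b', 'e'] -> ['e', 'd', 'b']
'd': index 1 in ['e', 'd', 'b'] -> ['d', 'e', 'b']
'd': index 0 in ['d', 'e', 'b'] -> ['d', 'e', 'b']
'b': index 2 in ['d', 'e', 'b'] -> ['b', 'd', 'e']
'b': index 0 in ['b', 'd', 'e'] -> ['b', 'd', 'e']
'b': index 0 in ['b', 'd', 'e'] -> ['b', 'd', 'e']
'e': index 2 in ['b', 'd', 'e'] -> ['e', 'b', 'd']


Output: [1, 2, 1, 0, 2, 0, 0, 2]


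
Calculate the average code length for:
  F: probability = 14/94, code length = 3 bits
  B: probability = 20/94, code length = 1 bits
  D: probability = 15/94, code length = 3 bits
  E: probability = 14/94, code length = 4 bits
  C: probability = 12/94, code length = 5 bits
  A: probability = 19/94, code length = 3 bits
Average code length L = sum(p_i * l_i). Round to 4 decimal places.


Weighted contributions p_i * l_i:
  F: (14/94) * 3 = 42/94
  B: (20/94) * 1 = 20/94
  D: (15/94) * 3 = 45/94
  E: (14/94) * 4 = 56/94
  C: (12/94) * 5 = 60/94
  A: (19/94) * 3 = 57/94
Sum = (42 + 20 + 45 + 56 + 60 + 57)/94 = 280/94

L = 280/94 = 2.9787 bits/symbol


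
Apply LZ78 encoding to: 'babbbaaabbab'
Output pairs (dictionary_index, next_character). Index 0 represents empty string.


LZ78 encoding steps:
Dictionary: {0: ''}
Step 1: w='' (idx 0), next='b' -> output (0, 'b'), add 'b' as idx 1
Step 2: w='' (idx 0), next='a' -> output (0, 'a'), add 'a' as idx 2
Step 3: w='b' (idx 1), next='b' -> output (1, 'b'), add 'bb' as idx 3
Step 4: w='b' (idx 1), next='a' -> output (1, 'a'), add 'ba' as idx 4
Step 5: w='a' (idx 2), next='a' -> output (2, 'a'), add 'aa' as idx 5
Step 6: w='bb' (idx 3), next='a' -> output (3, 'a'), add 'bba' as idx 6
Step 7: w='b' (idx 1), end of input -> output (1, '')


Encoded: [(0, 'b'), (0, 'a'), (1, 'b'), (1, 'a'), (2, 'a'), (3, 'a'), (1, '')]


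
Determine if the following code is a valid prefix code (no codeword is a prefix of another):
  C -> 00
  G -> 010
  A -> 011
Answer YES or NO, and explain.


Checking each pair (does one codeword prefix another?):
  C='00' vs G='010': no prefix
  C='00' vs A='011': no prefix
  G='010' vs C='00': no prefix
  G='010' vs A='011': no prefix
  A='011' vs C='00': no prefix
  A='011' vs G='010': no prefix
No violation found over all pairs.

YES -- this is a valid prefix code. No codeword is a prefix of any other codeword.


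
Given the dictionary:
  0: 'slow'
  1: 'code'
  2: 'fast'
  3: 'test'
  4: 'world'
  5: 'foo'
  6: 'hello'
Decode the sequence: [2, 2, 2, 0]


Look up each index in the dictionary:
  2 -> 'fast'
  2 -> 'fast'
  2 -> 'fast'
  0 -> 'slow'

Decoded: "fast fast fast slow"


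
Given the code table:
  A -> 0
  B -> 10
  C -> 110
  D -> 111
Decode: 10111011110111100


Decoding:
10 -> B
111 -> D
0 -> A
111 -> D
10 -> B
111 -> D
10 -> B
0 -> A


Result: BDADBDBA


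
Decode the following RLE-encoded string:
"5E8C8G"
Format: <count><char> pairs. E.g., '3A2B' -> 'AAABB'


Expanding each <count><char> pair:
  5E -> 'EEEEE'
  8C -> 'CCCCCCCC'
  8G -> 'GGGGGGGG'

Decoded = EEEEECCCCCCCCGGGGGGGG


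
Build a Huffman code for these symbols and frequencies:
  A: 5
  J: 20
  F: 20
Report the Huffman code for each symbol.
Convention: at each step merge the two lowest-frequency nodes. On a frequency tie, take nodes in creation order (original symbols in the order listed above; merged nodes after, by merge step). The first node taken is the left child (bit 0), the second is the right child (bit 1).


Huffman tree construction:
Step 1: Merge A(5) + J(20) = 25
Step 2: Merge F(20) + (A+J)(25) = 45
Read each symbol's code off the tree from the root (left child = 0, right child = 1).

Codes:
  A: 10 (length 2)
  J: 11 (length 2)
  F: 0 (length 1)
Average code length: 70/45 = 1.5556 bits/symbol


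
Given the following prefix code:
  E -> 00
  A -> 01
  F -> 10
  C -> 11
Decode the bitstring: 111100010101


Decoding step by step:
Bits 11 -> C
Bits 11 -> C
Bits 00 -> E
Bits 01 -> A
Bits 01 -> A
Bits 01 -> A


Decoded message: CCEAAA


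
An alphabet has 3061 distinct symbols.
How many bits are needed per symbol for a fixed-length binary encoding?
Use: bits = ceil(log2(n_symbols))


log2(3061) = 11.5798
Bracket: 2^11 = 2048 < 3061 <= 2^12 = 4096
So ceil(log2(3061)) = 12

bits = ceil(log2(3061)) = ceil(11.5798) = 12 bits


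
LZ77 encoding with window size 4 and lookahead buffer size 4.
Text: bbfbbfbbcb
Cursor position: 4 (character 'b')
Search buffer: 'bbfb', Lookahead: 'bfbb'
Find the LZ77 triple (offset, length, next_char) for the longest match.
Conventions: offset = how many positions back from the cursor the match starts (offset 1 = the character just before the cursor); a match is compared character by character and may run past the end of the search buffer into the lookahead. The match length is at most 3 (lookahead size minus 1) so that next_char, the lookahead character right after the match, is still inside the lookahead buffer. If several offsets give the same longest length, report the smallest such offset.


Try each offset into the search buffer:
  offset=1 (pos 3, char 'b'): match length 1
  offset=2 (pos 2, char 'f'): match length 0
  offset=3 (pos 1, char 'b'): match length 3
  offset=4 (pos 0, char 'b'): match length 1
Longest match has length 3 at offset 3.
next_char = character at position 4 + 3 = 7 -> 'b'

Best match: offset=3, length=3 (matching 'bfb' starting at position 1)
LZ77 triple: (3, 3, 'b')


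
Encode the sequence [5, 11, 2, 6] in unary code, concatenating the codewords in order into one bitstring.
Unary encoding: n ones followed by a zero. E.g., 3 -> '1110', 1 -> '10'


Encode each number as n ones followed by a terminating 0:
  5 -> 111110 (6 bits)
  11 -> 111111111110 (12 bits)
  2 -> 110 (3 bits)
  6 -> 1111110 (7 bits)
Total length = 6 + 12 + 3 + 7 = 28 bits.

Unary([5, 11, 2, 6]) = 1111101111111111101101111110 (28 bits)


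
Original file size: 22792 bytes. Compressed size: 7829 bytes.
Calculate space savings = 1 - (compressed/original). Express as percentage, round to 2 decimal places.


ratio = compressed/original = 7829/22792 = 0.343498
savings = 1 - ratio = 1 - 0.343498 = 0.656502
as a percentage: 0.656502 * 100 = 65.65%

Space savings = 1 - 7829/22792 = 65.65%


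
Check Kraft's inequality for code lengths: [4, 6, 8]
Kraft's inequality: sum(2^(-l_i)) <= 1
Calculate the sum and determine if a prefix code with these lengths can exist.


Sum = 2^(-4) + 2^(-6) + 2^(-8)
    = 0.0625 + 0.015625 + 0.00390625
    = 21/256 = 0.08203125
Since 0.08203125 <= 1, Kraft's inequality IS satisfied.
A prefix code with these lengths CAN exist.

Kraft sum = 0.08203125. Satisfied.


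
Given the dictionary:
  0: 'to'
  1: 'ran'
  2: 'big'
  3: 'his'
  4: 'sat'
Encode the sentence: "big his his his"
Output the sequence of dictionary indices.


Look up each word in the dictionary:
  'big' -> 2
  'his' -> 3
  'his' -> 3
  'his' -> 3

Encoded: [2, 3, 3, 3]


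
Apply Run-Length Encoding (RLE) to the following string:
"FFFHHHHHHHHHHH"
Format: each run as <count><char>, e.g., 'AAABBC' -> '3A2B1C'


Scanning runs left to right:
  i=0: run of 'F' x 3 -> '3F'
  i=3: run of 'H' x 11 -> '11H'

RLE = 3F11H


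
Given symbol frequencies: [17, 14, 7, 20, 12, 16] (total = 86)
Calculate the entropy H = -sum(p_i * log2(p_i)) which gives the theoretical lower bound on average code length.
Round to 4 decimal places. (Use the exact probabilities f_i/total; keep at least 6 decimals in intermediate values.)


Per-symbol terms -p_i * log2(p_i) with p_i = f_i/86:
  p = 17/86 = 0.197674: log2(p) = -2.338802, -p*log2(p) = 0.462321
  p = 14/86 = 0.162791: log2(p) = -2.618910, -p*log2(p) = 0.426334
  p = 7/86 = 0.081395: log2(p) = -3.618910, -p*log2(p) = 0.294562
  p = 20/86 = 0.232558: log2(p) = -2.104337, -p*log2(p) = 0.489381
  p = 12/86 = 0.139535: log2(p) = -2.841302, -p*log2(p) = 0.396461
  p = 16/86 = 0.186047: log2(p) = -2.426265, -p*log2(p) = 0.451398
H = 0.462321 + 0.426334 + 0.294562 + 0.489381 + 0.396461 + 0.451398 = 2.520457

H = 2.5205 bits/symbol


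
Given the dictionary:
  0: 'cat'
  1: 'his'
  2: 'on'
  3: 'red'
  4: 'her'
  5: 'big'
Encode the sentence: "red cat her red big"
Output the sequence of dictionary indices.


Look up each word in the dictionary:
  'red' -> 3
  'cat' -> 0
  'her' -> 4
  'red' -> 3
  'big' -> 5

Encoded: [3, 0, 4, 3, 5]


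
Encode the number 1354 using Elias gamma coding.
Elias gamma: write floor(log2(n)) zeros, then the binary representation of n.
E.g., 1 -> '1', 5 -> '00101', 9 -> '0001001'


num_bits = floor(log2(1354)) + 1 = 11
leading_zeros = num_bits - 1 = 10
binary(1354) = 10101001010

Elias gamma(1354) = '0000000000' + '10101001010' = 000000000010101001010 (21 bits)


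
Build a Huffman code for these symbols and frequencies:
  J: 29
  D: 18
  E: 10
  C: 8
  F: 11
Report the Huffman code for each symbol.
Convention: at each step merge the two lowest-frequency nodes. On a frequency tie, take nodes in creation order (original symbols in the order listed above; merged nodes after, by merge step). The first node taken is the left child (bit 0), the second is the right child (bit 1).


Huffman tree construction:
Step 1: Merge C(8) + E(10) = 18
Step 2: Merge F(11) + D(18) = 29
Step 3: Merge (C+E)(18) + J(29) = 47
Step 4: Merge (F+D)(29) + ((C+E)+J)(47) = 76
Read each symbol's code off the tree from the root (left child = 0, right child = 1).

Codes:
  J: 11 (length 2)
  D: 01 (length 2)
  E: 101 (length 3)
  C: 100 (length 3)
  F: 00 (length 2)
Average code length: 170/76 = 2.2368 bits/symbol


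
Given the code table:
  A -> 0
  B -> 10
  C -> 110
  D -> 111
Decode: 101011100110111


Decoding:
10 -> B
10 -> B
111 -> D
0 -> A
0 -> A
110 -> C
111 -> D


Result: BBDAACD


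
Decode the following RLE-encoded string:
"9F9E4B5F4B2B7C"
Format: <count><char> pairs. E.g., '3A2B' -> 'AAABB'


Expanding each <count><char> pair:
  9F -> 'FFFFFFFFF'
  9E -> 'EEEEEEEEE'
  4B -> 'BBBB'
  5F -> 'FFFFF'
  4B -> 'BBBB'
  2B -> 'BB'
  7C -> 'CCCCCCC'

Decoded = FFFFFFFFFEEEEEEEEEBBBBFFFFFBBBBBBCCCCCCC


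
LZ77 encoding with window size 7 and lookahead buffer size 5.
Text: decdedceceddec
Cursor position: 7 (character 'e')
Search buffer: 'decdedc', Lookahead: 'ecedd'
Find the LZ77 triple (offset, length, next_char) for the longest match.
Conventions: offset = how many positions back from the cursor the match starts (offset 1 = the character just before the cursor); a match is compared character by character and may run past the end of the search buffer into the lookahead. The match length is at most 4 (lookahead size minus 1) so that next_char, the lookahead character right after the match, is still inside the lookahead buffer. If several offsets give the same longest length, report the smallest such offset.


Try each offset into the search buffer:
  offset=1 (pos 6, char 'c'): match length 0
  offset=2 (pos 5, char 'd'): match length 0
  offset=3 (pos 4, char 'e'): match length 1
  offset=4 (pos 3, char 'd'): match length 0
  offset=5 (pos 2, char 'c'): match length 0
  offset=6 (pos 1, char 'e'): match length 2
  offset=7 (pos 0, char 'd'): match length 0
Longest match has length 2 at offset 6.
next_char = character at position 7 + 2 = 9 -> 'e'

Best match: offset=6, length=2 (matching 'ec' starting at position 1)
LZ77 triple: (6, 2, 'e')


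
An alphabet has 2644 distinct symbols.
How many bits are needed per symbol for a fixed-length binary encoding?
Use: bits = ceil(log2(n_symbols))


log2(2644) = 11.3685
Bracket: 2^11 = 2048 < 2644 <= 2^12 = 4096
So ceil(log2(2644)) = 12

bits = ceil(log2(2644)) = ceil(11.3685) = 12 bits


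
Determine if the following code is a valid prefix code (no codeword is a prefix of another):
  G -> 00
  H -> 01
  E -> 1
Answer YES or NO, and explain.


Checking each pair (does one codeword prefix another?):
  G='00' vs H='01': no prefix
  G='00' vs E='1': no prefix
  H='01' vs G='00': no prefix
  H='01' vs E='1': no prefix
  E='1' vs G='00': no prefix
  E='1' vs H='01': no prefix
No violation found over all pairs.

YES -- this is a valid prefix code. No codeword is a prefix of any other codeword.


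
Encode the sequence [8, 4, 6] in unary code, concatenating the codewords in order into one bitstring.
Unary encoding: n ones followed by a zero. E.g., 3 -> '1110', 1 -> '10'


Encode each number as n ones followed by a terminating 0:
  8 -> 111111110 (9 bits)
  4 -> 11110 (5 bits)
  6 -> 1111110 (7 bits)
Total length = 9 + 5 + 7 = 21 bits.

Unary([8, 4, 6]) = 111111110111101111110 (21 bits)


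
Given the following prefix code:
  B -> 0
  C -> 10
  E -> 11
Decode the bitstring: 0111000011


Decoding step by step:
Bits 0 -> B
Bits 11 -> E
Bits 10 -> C
Bits 0 -> B
Bits 0 -> B
Bits 0 -> B
Bits 11 -> E


Decoded message: BECBBBE


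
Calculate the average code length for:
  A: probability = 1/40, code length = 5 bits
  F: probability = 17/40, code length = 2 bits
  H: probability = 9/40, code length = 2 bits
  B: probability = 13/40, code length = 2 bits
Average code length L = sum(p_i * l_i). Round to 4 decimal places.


Weighted contributions p_i * l_i:
  A: (1/40) * 5 = 5/40
  F: (17/40) * 2 = 34/40
  H: (9/40) * 2 = 18/40
  B: (13/40) * 2 = 26/40
Sum = (5 + 34 + 18 + 26)/40 = 83/40

L = 83/40 = 2.0750 bits/symbol


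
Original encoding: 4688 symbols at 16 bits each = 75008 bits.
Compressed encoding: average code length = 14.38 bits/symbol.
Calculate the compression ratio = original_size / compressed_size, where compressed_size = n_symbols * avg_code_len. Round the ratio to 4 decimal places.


original_size = n_symbols * orig_bits = 4688 * 16 = 75008 bits
compressed_size = n_symbols * avg_code_len = 4688 * 14.38 = 67413.44 bits
ratio = original_size / compressed_size = 75008 / 67413.44 = 1.1127

Compression ratio = 1.1127


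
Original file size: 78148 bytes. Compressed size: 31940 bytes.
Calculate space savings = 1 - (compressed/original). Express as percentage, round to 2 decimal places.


ratio = compressed/original = 31940/78148 = 0.408712
savings = 1 - ratio = 1 - 0.408712 = 0.591288
as a percentage: 0.591288 * 100 = 59.13%

Space savings = 1 - 31940/78148 = 59.13%


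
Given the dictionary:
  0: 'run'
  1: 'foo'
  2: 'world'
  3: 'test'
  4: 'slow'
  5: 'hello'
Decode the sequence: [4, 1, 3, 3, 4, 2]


Look up each index in the dictionary:
  4 -> 'slow'
  1 -> 'foo'
  3 -> 'test'
  3 -> 'test'
  4 -> 'slow'
  2 -> 'world'

Decoded: "slow foo test test slow world"


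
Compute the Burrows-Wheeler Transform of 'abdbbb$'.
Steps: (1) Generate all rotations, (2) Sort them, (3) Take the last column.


Rotations (sorted):
  0: $abdbbb -> last char: b
  1: abdbbb$ -> last char: $
  2: b$abdbb -> last char: b
  3: bb$abdb -> last char: b
  4: bbb$abd -> last char: d
  5: bdbbb$a -> last char: a
  6: dbbb$ab -> last char: b


BWT = b$bbdab


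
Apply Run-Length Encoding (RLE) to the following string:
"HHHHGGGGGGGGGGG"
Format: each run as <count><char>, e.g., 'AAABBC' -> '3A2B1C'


Scanning runs left to right:
  i=0: run of 'H' x 4 -> '4H'
  i=4: run of 'G' x 11 -> '11G'

RLE = 4H11G


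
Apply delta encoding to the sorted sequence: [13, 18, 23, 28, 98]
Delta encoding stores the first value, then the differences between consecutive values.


First value: 13
Deltas:
  18 - 13 = 5
  23 - 18 = 5
  28 - 23 = 5
  98 - 28 = 70


Delta encoded: [13, 5, 5, 5, 70]


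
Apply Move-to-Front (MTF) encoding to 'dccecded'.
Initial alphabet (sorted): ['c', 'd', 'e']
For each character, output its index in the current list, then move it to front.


MTF encoding:
'd': index 1 in ['c', 'd', 'e'] -> ['d', 'c', 'e']
'c': index 1 in ['d', 'c', 'e'] -> ['c', 'd', 'e']
'c': index 0 in ['c', 'd', 'e'] -> ['c', 'd', 'e']
'e': index 2 in ['c', 'd', 'e'] -> ['e', 'c', 'd']
'c': index 1 in ['e', 'c', 'd'] -> ['c', 'e', 'd']
'd': index 2 in ['c', 'e', 'd'] -> ['d', 'c', 'e']
'e': index 2 in ['d', 'c', 'e'] -> ['e', 'd', 'c']
'd': index 1 in ['e', 'd', 'c'] -> ['d', 'e', 'c']


Output: [1, 1, 0, 2, 1, 2, 2, 1]


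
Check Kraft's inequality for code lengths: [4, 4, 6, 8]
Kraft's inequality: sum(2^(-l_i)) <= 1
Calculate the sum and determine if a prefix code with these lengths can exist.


Sum = 2^(-4) + 2^(-4) + 2^(-6) + 2^(-8)
    = 0.0625 + 0.0625 + 0.015625 + 0.00390625
    = 37/256 = 0.14453125
Since 0.14453125 <= 1, Kraft's inequality IS satisfied.
A prefix code with these lengths CAN exist.

Kraft sum = 0.14453125. Satisfied.


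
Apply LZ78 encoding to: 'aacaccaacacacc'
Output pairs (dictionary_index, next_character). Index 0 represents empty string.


LZ78 encoding steps:
Dictionary: {0: ''}
Step 1: w='' (idx 0), next='a' -> output (0, 'a'), add 'a' as idx 1
Step 2: w='a' (idx 1), next='c' -> output (1, 'c'), add 'ac' as idx 2
Step 3: w='ac' (idx 2), next='c' -> output (2, 'c'), add 'acc' as idx 3
Step 4: w='a' (idx 1), next='a' -> output (1, 'a'), add 'aa' as idx 4
Step 5: w='' (idx 0), next='c' -> output (0, 'c'), add 'c' as idx 5
Step 6: w='ac' (idx 2), next='a' -> output (2, 'a'), add 'aca' as idx 6
Step 7: w='c' (idx 5), next='c' -> output (5, 'c'), add 'cc' as idx 7


Encoded: [(0, 'a'), (1, 'c'), (2, 'c'), (1, 'a'), (0, 'c'), (2, 'a'), (5, 'c')]


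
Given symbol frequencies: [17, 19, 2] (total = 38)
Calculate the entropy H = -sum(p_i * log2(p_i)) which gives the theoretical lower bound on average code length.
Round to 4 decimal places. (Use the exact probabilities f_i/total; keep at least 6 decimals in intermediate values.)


Per-symbol terms -p_i * log2(p_i) with p_i = f_i/38:
  p = 17/38 = 0.447368: log2(p) = -1.160465, -p*log2(p) = 0.519155
  p = 19/38 = 0.500000: log2(p) = -1.000000, -p*log2(p) = 0.500000
  p = 2/38 = 0.052632: log2(p) = -4.247928, -p*log2(p) = 0.223575
H = 0.519155 + 0.500000 + 0.223575 = 1.242730

H = 1.2427 bits/symbol


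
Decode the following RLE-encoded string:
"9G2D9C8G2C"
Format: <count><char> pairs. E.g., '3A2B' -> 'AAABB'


Expanding each <count><char> pair:
  9G -> 'GGGGGGGGG'
  2D -> 'DD'
  9C -> 'CCCCCCCCC'
  8G -> 'GGGGGGGG'
  2C -> 'CC'

Decoded = GGGGGGGGGDDCCCCCCCCCGGGGGGGGCC


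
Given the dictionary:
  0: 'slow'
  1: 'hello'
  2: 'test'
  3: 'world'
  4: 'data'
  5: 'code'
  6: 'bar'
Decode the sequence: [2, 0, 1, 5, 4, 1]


Look up each index in the dictionary:
  2 -> 'test'
  0 -> 'slow'
  1 -> 'hello'
  5 -> 'code'
  4 -> 'data'
  1 -> 'hello'

Decoded: "test slow hello code data hello"


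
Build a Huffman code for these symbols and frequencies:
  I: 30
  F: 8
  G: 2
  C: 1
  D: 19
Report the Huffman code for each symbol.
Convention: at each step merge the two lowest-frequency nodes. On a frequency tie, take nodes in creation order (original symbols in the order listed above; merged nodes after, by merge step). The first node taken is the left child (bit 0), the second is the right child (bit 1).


Huffman tree construction:
Step 1: Merge C(1) + G(2) = 3
Step 2: Merge (C+G)(3) + F(8) = 11
Step 3: Merge ((C+G)+F)(11) + D(19) = 30
Step 4: Merge I(30) + (((C+G)+F)+D)(30) = 60
Read each symbol's code off the tree from the root (left child = 0, right child = 1).

Codes:
  I: 0 (length 1)
  F: 101 (length 3)
  G: 1001 (length 4)
  C: 1000 (length 4)
  D: 11 (length 2)
Average code length: 104/60 = 1.7333 bits/symbol
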